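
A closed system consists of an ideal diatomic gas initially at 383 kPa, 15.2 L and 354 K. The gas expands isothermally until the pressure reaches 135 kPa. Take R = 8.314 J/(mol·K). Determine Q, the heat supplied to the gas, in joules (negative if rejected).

6070 J

n = P₁V₁/(RT₁) = 383×15.2/(8.314×354) = 1.98 mol.
Isothermal: T stays 354 K; PV = const ⇒ V₂ = 43.1 L, P₂ = 135 kPa.
ΔU = 0 (ideal gas, T constant).
W = nRT ln(V₂/V₁) = 1.98×8.314×354×ln(2.84) = 6070 J.
Q = ΔU + W = 6070 J.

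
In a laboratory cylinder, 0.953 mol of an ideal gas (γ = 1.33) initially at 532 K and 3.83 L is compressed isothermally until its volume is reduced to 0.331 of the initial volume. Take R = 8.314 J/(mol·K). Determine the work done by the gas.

-4660 J

P₁ = nRT₁/V₁ = 0.953×8.314×532/3.83 = 1100 kPa.
Isothermal: T stays 532 K; PV = const ⇒ V₂ = 1.27 L, P₂ = 3320 kPa.
W = nRT ln(V₂/V₁) = 0.953×8.314×532×ln(0.331) = -4660 J.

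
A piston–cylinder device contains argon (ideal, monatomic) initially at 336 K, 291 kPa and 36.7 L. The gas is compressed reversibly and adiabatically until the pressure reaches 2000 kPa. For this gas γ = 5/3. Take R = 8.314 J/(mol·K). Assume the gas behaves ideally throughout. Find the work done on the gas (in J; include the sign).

n = P₁V₁/(RT₁) = 291×36.7/(8.314×336) = 3.82 mol.
Adiabatic: T₂/T₁ = (P₂/P₁)^((γ−1)/γ) ⇒ T₂ = 336×(6.87)^0.400 = 726 K; V₂ = 11.5 L.
ΔU = nCvΔT = 3.82×12.5×(726−336) = 18600 J.
Q = 0 for an adiabatic process, so W = −ΔU = -18600 J.
Work done on the gas = −W_by = 18600 J.

18600 J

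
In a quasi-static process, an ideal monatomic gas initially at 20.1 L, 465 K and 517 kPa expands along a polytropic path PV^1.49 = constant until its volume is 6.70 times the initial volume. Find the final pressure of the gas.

30.4 kPa

Polytropic n=1.49: T₂ = T₁(V₁/V₂)^(n−1) = 465×(0.149)^0.49 = 183 K; P₂ = P₁(V₁/V₂)^n = 30.4 kPa.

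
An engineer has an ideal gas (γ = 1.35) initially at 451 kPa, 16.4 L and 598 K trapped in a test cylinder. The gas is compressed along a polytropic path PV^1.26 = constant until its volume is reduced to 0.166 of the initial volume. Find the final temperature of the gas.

Polytropic n=1.26: T₂ = T₁(V₁/V₂)^(n−1) = 598×(6.02)^0.26 = 954 K; P₂ = P₁(V₁/V₂)^n = 4330 kPa.

954 K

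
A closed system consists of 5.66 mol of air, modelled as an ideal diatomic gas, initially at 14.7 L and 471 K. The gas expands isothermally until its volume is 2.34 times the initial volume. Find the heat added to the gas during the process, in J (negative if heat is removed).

P₁ = nRT₁/V₁ = 5.66×8.314×471/14.7 = 1510 kPa.
Isothermal: T stays 471 K; PV = const ⇒ V₂ = 34.4 L, P₂ = 644 kPa.
ΔU = 0 (ideal gas, T constant).
W = nRT ln(V₂/V₁) = 5.66×8.314×471×ln(2.34) = 18800 J.
Q = ΔU + W = 18800 J.

18800 J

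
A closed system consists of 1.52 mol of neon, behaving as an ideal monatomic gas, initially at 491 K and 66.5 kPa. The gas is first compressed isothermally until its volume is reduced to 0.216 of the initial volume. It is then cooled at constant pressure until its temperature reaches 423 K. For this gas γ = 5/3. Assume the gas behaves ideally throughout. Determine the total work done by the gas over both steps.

V₁ = nRT₁/P₁ = 1.52×8.314×491/66.5 = 93.3 L.
Step 1 — Isothermal: T stays 491 K; PV = const ⇒ V₂ = 20.2 L, P₂ = 308 kPa.
ΔU = 0 (ideal gas, T constant).
W = nRT ln(V₂/V₁) = 1.52×8.314×491×ln(0.216) = -9510 J.
Q = ΔU + W = -9510 J.
State after step 1: P = 308 kPa, V = 20.2 L, T = 491 K.
Step 2 — Isobaric: P stays 308 kPa; V/T = const ⇒ T₂ = 423 K, V₂ = 17.4 L.
W = PΔV = 308×(17.4−20.2) kPa·L = -859 J.
ΔU = nCvΔT = 1.52×12.5×(423−491) = -1290 J.
Q = ΔU + W = nCpΔT = -2150 J.
Net over both steps: W = -10400 J, Q = -11700 J, ΔU = -1290 J.

-10400 J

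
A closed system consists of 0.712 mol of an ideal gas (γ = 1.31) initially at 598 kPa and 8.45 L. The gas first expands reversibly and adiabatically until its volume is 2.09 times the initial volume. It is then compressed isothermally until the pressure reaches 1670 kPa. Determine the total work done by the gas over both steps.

-4680 J

T₁ = P₁V₁/(nR) = 598×8.45/(0.712×8.314) = 854 K.
Step 1 — Adiabatic: TV^(γ−1) = const ⇒ T₂ = 854×(0.478)^0.310 = 679 K; PV^γ = const ⇒ P₂ = 228 kPa.
ΔU = nCvΔT = 0.712×26.8×(679−854) = -3330 J.
Q = 0 for an adiabatic process, so W = −ΔU = 3330 J.
State after step 1: P = 228 kPa, V = 17.7 L, T = 679 K.
Step 2 — Isothermal: T stays 679 K; PV = const ⇒ V₂ = 2.41 L, P₂ = 1670 kPa.
ΔU = 0 (ideal gas, T constant).
W = nRT ln(V₂/V₁) = 0.712×8.314×679×ln(0.136) = -8010 J.
Q = ΔU + W = -8010 J.
Net over both steps: W = -4680 J, Q = -8010 J, ΔU = -3330 J.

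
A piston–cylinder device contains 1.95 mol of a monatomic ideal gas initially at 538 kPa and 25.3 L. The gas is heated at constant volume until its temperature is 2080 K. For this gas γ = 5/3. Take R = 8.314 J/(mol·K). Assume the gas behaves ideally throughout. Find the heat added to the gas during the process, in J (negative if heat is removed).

T₁ = P₁V₁/(nR) = 538×25.3/(1.95×8.314) = 840 K.
Isochoric: V stays 25.3 L; P/T = const ⇒ T₂ = 2080 K, P₂ = 1330 kPa.
W = 0 (no volume change).
ΔU = nCvΔT = 1.95×12.5×(2080−840) = 30200 J.
Q = ΔU = 30200 J.

30200 J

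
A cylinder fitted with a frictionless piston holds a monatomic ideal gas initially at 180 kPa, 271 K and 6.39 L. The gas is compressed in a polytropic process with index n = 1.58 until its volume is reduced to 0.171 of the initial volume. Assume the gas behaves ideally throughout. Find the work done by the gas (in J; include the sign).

-3540 J

n = P₁V₁/(RT₁) = 180×6.39/(8.314×271) = 0.510 mol.
Polytropic n=1.58: T₂ = T₁(V₁/V₂)^(n−1) = 271×(5.85)^0.58 = 755 K; P₂ = P₁(V₁/V₂)^n = 2930 kPa.
W = (P₁V₁−P₂V₂)/(n−1) = (180×6.39−2930×1.09)/0.58 = -3540 J.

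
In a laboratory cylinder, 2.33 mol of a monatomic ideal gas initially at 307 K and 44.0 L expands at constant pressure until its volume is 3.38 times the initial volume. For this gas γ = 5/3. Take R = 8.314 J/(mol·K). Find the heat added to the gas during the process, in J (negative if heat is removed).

P₁ = nRT₁/V₁ = 2.33×8.314×307/44.0 = 135 kPa.
Isobaric: P stays 135 kPa; V/T = const ⇒ T₂ = 1040 K, V₂ = 149 L.
W = PΔV = 135×(149−44.0) kPa·L = 14200 J.
ΔU = nCvΔT = 2.33×12.5×(1040−307) = 21200 J.
Q = ΔU + W = nCpΔT = 35400 J.

35400 J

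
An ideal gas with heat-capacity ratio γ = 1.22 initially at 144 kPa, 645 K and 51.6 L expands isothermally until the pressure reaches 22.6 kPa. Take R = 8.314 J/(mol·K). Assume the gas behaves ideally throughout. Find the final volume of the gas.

329 L

Isothermal: T stays 645 K; PV = const ⇒ V₂ = 329 L, P₂ = 22.6 kPa.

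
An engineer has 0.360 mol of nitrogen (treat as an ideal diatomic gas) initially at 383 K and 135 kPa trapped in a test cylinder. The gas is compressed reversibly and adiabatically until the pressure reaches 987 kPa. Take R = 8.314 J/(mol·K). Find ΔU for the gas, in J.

V₁ = nRT₁/P₁ = 0.360×8.314×383/135 = 8.49 L.
Adiabatic: T₂/T₁ = (P₂/P₁)^((γ−1)/γ) ⇒ T₂ = 383×(7.31)^0.286 = 676 K; V₂ = 2.05 L.
For an ideal gas ΔU = nCvΔT with Cv = (5/2)R = 20.8 J/(mol·K).
ΔU = 0.360×20.8×(676−383) = 2190 J.

2190 J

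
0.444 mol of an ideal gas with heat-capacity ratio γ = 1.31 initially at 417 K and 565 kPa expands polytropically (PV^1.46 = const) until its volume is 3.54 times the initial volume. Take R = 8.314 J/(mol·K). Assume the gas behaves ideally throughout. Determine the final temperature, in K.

V₁ = nRT₁/P₁ = 0.444×8.314×417/565 = 2.72 L.
Polytropic n=1.46: T₂ = T₁(V₁/V₂)^(n−1) = 417×(0.282)^0.46 = 233 K; P₂ = P₁(V₁/V₂)^n = 89.2 kPa.

233 K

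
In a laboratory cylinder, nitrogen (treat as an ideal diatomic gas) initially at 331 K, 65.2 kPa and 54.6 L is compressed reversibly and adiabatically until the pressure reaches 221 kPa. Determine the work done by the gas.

-3710 J

n = P₁V₁/(RT₁) = 65.2×54.6/(8.314×331) = 1.29 mol.
Adiabatic: T₂/T₁ = (P₂/P₁)^((γ−1)/γ) ⇒ T₂ = 331×(3.39)^0.286 = 469 K; V₂ = 22.8 L.
ΔU = nCvΔT = 1.29×20.8×(469−331) = 3710 J.
Q = 0 for an adiabatic process, so W = −ΔU = -3710 J.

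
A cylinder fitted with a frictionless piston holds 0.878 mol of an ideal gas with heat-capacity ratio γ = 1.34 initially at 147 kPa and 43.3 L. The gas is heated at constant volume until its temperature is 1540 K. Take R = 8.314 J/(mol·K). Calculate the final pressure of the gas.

260 kPa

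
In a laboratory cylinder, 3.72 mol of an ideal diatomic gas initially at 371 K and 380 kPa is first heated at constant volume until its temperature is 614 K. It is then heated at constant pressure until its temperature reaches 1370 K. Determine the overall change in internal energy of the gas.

77200 J

V₁ = nRT₁/P₁ = 3.72×8.314×371/380 = 30.2 L.
Step 1 — Isochoric: V stays 30.2 L; P/T = const ⇒ T₂ = 614 K, P₂ = 629 kPa.
W = 0 (no volume change).
ΔU = nCvΔT = 3.72×20.8×(614−371) = 18800 J.
Q = ΔU = 18800 J.
State after step 1: P = 629 kPa, V = 30.2 L, T = 614 K.
Step 2 — Isobaric: P stays 629 kPa; V/T = const ⇒ T₂ = 1370 K, V₂ = 67.4 L.
W = PΔV = 629×(67.4−30.2) kPa·L = 23400 J.
ΔU = nCvΔT = 3.72×20.8×(1370−614) = 58500 J.
Q = ΔU + W = nCpΔT = 81800 J.
Net over both steps: W = 23400 J, Q = 101000 J, ΔU = 77200 J.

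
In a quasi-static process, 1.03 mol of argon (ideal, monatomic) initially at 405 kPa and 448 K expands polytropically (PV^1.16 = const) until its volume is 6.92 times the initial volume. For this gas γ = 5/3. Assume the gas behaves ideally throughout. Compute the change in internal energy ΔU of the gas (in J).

V₁ = nRT₁/P₁ = 1.03×8.314×448/405 = 9.47 L.
Polytropic n=1.16: T₂ = T₁(V₁/V₂)^(n−1) = 448×(0.145)^0.16 = 329 K; P₂ = P₁(V₁/V₂)^n = 42.9 kPa.
For an ideal gas ΔU = nCvΔT with Cv = (3/2)R = 12.5 J/(mol·K).
ΔU = 1.03×12.5×(329−448) = -1530 J.

-1530 J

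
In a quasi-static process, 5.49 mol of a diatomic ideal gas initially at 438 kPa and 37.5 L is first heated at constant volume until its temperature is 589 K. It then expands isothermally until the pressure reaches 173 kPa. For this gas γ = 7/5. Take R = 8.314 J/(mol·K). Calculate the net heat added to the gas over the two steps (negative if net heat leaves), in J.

T₁ = P₁V₁/(nR) = 438×37.5/(5.49×8.314) = 360 K.
Step 1 — Isochoric: V stays 37.5 L; P/T = const ⇒ T₂ = 589 K, P₂ = 717 kPa.
W = 0 (no volume change).
ΔU = nCvΔT = 5.49×20.8×(589−360) = 26100 J.
Q = ΔU = 26100 J.
State after step 1: P = 717 kPa, V = 37.5 L, T = 589 K.
Step 2 — Isothermal: T stays 589 K; PV = const ⇒ V₂ = 155 L, P₂ = 173 kPa.
ΔU = 0 (ideal gas, T constant).
W = nRT ln(V₂/V₁) = 5.49×8.314×589×ln(4.14) = 38200 J.
Q = ΔU + W = 38200 J.
Net over both steps: W = 38200 J, Q = 64400 J, ΔU = 26100 J.

64400 J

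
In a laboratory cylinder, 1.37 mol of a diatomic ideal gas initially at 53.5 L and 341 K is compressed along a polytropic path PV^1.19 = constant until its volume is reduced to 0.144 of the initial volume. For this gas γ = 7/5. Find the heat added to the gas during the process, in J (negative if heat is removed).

-4780 J

P₁ = nRT₁/V₁ = 1.37×8.314×341/53.5 = 72.6 kPa.
Polytropic n=1.19: T₂ = T₁(V₁/V₂)^(n−1) = 341×(6.94)^0.19 = 493 K; P₂ = P₁(V₁/V₂)^n = 729 kPa.
W = (P₁V₁−P₂V₂)/(n−1) = (72.6×53.5−729×7.70)/0.19 = -9100 J.
ΔU = nCvΔT = 1.37×20.8×(493−341) = 4320 J.
Q = ΔU + W = -4780 J.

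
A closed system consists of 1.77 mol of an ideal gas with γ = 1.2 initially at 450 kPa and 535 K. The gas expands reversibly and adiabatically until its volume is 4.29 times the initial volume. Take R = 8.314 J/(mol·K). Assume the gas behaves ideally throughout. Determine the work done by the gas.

V₁ = nRT₁/P₁ = 1.77×8.314×535/450 = 17.5 L.
Adiabatic: TV^(γ−1) = const ⇒ T₂ = 535×(0.233)^0.200 = 400 K; PV^γ = const ⇒ P₂ = 78.4 kPa.
ΔU = nCvΔT = 1.77×41.6×(400−535) = -9950 J.
Q = 0 for an adiabatic process, so W = −ΔU = 9950 J.

9950 J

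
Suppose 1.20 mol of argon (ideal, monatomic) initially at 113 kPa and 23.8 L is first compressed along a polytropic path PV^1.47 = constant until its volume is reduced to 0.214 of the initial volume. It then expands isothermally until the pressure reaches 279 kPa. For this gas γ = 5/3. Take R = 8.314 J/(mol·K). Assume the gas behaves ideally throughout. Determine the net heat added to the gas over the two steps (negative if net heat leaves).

5770 J

T₁ = P₁V₁/(nR) = 113×23.8/(1.20×8.314) = 270 K.
Step 1 — Polytropic n=1.47: T₂ = T₁(V₁/V₂)^(n−1) = 270×(4.67)^0.47 = 556 K; P₂ = P₁(V₁/V₂)^n = 1090 kPa.
W = (P₁V₁−P₂V₂)/(n−1) = (113×23.8−1090×5.09)/0.47 = -6090 J.
ΔU = nCvΔT = 1.20×12.5×(556−270) = 4290 J.
Q = ΔU + W = -1800 J.
State after step 1: P = 1090 kPa, V = 5.09 L, T = 556 K.
Step 2 — Isothermal: T stays 556 K; PV = const ⇒ V₂ = 19.9 L, P₂ = 279 kPa.
ΔU = 0 (ideal gas, T constant).
W = nRT ln(V₂/V₁) = 1.20×8.314×556×ln(3.91) = 7560 J.
Q = ΔU + W = 7560 J.
Net over both steps: W = 1480 J, Q = 5770 J, ΔU = 4290 J.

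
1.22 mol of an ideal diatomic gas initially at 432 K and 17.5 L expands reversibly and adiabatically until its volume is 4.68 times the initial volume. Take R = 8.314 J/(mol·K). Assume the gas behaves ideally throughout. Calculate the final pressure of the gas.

28.9 kPa

P₁ = nRT₁/V₁ = 1.22×8.314×432/17.5 = 250 kPa.
Adiabatic: TV^(γ−1) = const ⇒ T₂ = 432×(0.214)^0.400 = 233 K; PV^γ = const ⇒ P₂ = 28.9 kPa.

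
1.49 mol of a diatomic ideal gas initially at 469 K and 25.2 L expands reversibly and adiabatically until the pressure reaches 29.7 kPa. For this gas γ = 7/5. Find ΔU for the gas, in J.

-6440 J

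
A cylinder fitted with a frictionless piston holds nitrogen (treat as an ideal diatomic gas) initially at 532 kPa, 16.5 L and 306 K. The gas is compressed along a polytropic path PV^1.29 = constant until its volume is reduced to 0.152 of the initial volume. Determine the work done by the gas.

-22000 J

n = P₁V₁/(RT₁) = 532×16.5/(8.314×306) = 3.45 mol.
Polytropic n=1.29: T₂ = T₁(V₁/V₂)^(n−1) = 306×(6.58)^0.29 = 528 K; P₂ = P₁(V₁/V₂)^n = 6040 kPa.
W = (P₁V₁−P₂V₂)/(n−1) = (532×16.5−6040×2.51)/0.29 = -22000 J.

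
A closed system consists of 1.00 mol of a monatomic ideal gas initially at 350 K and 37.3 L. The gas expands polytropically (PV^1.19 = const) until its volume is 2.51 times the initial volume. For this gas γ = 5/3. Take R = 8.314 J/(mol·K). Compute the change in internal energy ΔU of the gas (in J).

-700 J

P₁ = nRT₁/V₁ = 1.00×8.314×350/37.3 = 78.0 kPa.
Polytropic n=1.19: T₂ = T₁(V₁/V₂)^(n−1) = 350×(0.398)^0.19 = 294 K; P₂ = P₁(V₁/V₂)^n = 26.1 kPa.
For an ideal gas ΔU = nCvΔT with Cv = (3/2)R = 12.5 J/(mol·K).
ΔU = 1.00×12.5×(294−350) = -700 J.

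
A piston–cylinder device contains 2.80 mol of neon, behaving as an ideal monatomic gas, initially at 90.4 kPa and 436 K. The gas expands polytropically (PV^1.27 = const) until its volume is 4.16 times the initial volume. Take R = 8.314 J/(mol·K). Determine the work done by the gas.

V₁ = nRT₁/P₁ = 2.80×8.314×436/90.4 = 112 L.
Polytropic n=1.27: T₂ = T₁(V₁/V₂)^(n−1) = 436×(0.240)^0.27 = 297 K; P₂ = P₁(V₁/V₂)^n = 14.8 kPa.
W = (P₁V₁−P₂V₂)/(n−1) = (90.4×112−14.8×467)/0.27 = 12000 J.

12000 J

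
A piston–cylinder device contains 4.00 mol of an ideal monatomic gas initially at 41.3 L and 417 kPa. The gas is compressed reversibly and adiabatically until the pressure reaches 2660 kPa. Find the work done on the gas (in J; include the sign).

28400 J

T₁ = P₁V₁/(nR) = 417×41.3/(4.00×8.314) = 518 K.
Adiabatic: T₂/T₁ = (P₂/P₁)^((γ−1)/γ) ⇒ T₂ = 518×(6.38)^0.400 = 1090 K; V₂ = 13.6 L.
ΔU = nCvΔT = 4.00×12.5×(1090−518) = 28400 J.
Q = 0 for an adiabatic process, so W = −ΔU = -28400 J.
Work done on the gas = −W_by = 28400 J.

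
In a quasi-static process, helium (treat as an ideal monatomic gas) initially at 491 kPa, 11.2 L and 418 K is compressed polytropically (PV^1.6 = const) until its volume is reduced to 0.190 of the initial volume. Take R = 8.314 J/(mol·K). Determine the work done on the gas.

n = P₁V₁/(RT₁) = 491×11.2/(8.314×418) = 1.58 mol.
Polytropic n=1.6: T₂ = T₁(V₁/V₂)^(n−1) = 418×(5.26)^0.60 = 1130 K; P₂ = P₁(V₁/V₂)^n = 7000 kPa.
W = (P₁V₁−P₂V₂)/(n−1) = (491×11.2−7000×2.13)/0.60 = -15700 J.
Work done on the gas = −W_by = 15700 J.

15700 J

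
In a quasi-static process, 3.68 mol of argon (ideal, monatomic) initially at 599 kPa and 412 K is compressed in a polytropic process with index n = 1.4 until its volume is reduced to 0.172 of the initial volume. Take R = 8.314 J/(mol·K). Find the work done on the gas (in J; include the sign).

32200 J

V₁ = nRT₁/P₁ = 3.68×8.314×412/599 = 21.0 L.
Polytropic n=1.4: T₂ = T₁(V₁/V₂)^(n−1) = 412×(5.81)^0.40 = 833 K; P₂ = P₁(V₁/V₂)^n = 7040 kPa.
W = (P₁V₁−P₂V₂)/(n−1) = (599×21.0−7040×3.62)/0.40 = -32200 J.
Work done on the gas = −W_by = 32200 J.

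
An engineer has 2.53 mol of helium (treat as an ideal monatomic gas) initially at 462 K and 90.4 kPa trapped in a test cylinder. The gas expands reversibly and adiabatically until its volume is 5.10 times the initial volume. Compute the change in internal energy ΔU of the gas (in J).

V₁ = nRT₁/P₁ = 2.53×8.314×462/90.4 = 107 L.
Adiabatic: TV^(γ−1) = const ⇒ T₂ = 462×(0.196)^0.667 = 156 K; PV^γ = const ⇒ P₂ = 5.98 kPa.
For an ideal gas ΔU = nCvΔT with Cv = (3/2)R = 12.5 J/(mol·K).
ΔU = 2.53×12.5×(156−462) = -9660 J.

-9660 J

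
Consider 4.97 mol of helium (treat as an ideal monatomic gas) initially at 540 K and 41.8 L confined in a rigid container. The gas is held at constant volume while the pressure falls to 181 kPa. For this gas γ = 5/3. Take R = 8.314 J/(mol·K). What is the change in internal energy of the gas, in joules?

-22100 J

P₁ = nRT₁/V₁ = 4.97×8.314×540/41.8 = 534 kPa.
Isochoric: V stays 41.8 L; P/T = const ⇒ T₂ = 183 K, P₂ = 181 kPa.
For an ideal gas ΔU = nCvΔT with Cv = (3/2)R = 12.5 J/(mol·K).
ΔU = 4.97×12.5×(183−540) = -22100 J.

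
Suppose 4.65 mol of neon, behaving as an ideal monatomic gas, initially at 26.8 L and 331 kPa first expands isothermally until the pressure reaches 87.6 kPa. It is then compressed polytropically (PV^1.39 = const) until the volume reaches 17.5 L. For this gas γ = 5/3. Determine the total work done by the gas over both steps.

T₁ = P₁V₁/(nR) = 331×26.8/(4.65×8.314) = 229 K.
Step 1 — Isothermal: T stays 229 K; PV = const ⇒ V₂ = 101 L, P₂ = 87.6 kPa.
ΔU = 0 (ideal gas, T constant).
W = nRT ln(V₂/V₁) = 4.65×8.314×229×ln(3.78) = 11800 J.
Q = ΔU + W = 11800 J.
State after step 1: P = 87.6 kPa, V = 101 L, T = 229 K.
Step 2 — Polytropic n=1.39: T₂ = T₁(V₁/V₂)^(n−1) = 229×(5.79)^0.39 = 455 K; P₂ = P₁(V₁/V₂)^n = 1010 kPa.
W = (P₁V₁−P₂V₂)/(n−1) = (87.6×101−1010×17.5)/0.39 = -22400 J.
ΔU = nCvΔT = 4.65×12.5×(455−229) = 13100 J.
Q = ΔU + W = -9280 J.
Net over both steps: W = -10600 J, Q = 2510 J, ΔU = 13100 J.

-10600 J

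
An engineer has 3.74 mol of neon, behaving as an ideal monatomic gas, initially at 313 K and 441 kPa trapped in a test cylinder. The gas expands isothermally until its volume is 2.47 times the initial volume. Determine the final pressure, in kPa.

179 kPa

V₁ = nRT₁/P₁ = 3.74×8.314×313/441 = 22.1 L.
Isothermal: T stays 313 K; PV = const ⇒ V₂ = 54.5 L, P₂ = 179 kPa.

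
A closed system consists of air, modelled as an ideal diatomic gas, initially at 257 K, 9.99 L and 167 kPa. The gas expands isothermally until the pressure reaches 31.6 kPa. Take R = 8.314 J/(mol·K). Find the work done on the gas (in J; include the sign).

-2780 J

n = P₁V₁/(RT₁) = 167×9.99/(8.314×257) = 0.781 mol.
Isothermal: T stays 257 K; PV = const ⇒ V₂ = 52.8 L, P₂ = 31.6 kPa.
W = nRT ln(V₂/V₁) = 0.781×8.314×257×ln(5.28) = 2780 J.
Work done on the gas = −W_by = -2780 J.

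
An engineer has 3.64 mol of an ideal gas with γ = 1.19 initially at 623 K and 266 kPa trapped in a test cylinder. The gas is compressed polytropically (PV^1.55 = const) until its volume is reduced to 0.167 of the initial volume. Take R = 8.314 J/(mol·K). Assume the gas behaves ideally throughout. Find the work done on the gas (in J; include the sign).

57500 J

V₁ = nRT₁/P₁ = 3.64×8.314×623/266 = 70.9 L.
Polytropic n=1.55: T₂ = T₁(V₁/V₂)^(n−1) = 623×(5.99)^0.55 = 1670 K; P₂ = P₁(V₁/V₂)^n = 4260 kPa.
W = (P₁V₁−P₂V₂)/(n−1) = (266×70.9−4260×11.8)/0.55 = -57500 J.
Work done on the gas = −W_by = 57500 J.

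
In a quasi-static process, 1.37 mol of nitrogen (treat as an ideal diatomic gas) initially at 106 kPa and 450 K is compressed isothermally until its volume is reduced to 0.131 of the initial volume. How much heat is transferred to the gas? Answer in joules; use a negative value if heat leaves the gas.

-10400 J

V₁ = nRT₁/P₁ = 1.37×8.314×450/106 = 48.4 L.
Isothermal: T stays 450 K; PV = const ⇒ V₂ = 6.33 L, P₂ = 809 kPa.
ΔU = 0 (ideal gas, T constant).
W = nRT ln(V₂/V₁) = 1.37×8.314×450×ln(0.131) = -10400 J.
Q = ΔU + W = -10400 J.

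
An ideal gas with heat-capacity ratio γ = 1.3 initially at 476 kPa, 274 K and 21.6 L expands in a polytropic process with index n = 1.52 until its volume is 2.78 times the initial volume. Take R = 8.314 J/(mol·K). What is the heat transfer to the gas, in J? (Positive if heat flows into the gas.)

-5980 J

n = P₁V₁/(RT₁) = 476×21.6/(8.314×274) = 4.51 mol.
Polytropic n=1.52: T₂ = T₁(V₁/V₂)^(n−1) = 274×(0.360)^0.52 = 161 K; P₂ = P₁(V₁/V₂)^n = 101 kPa.
W = (P₁V₁−P₂V₂)/(n−1) = (476×21.6−101×60.0)/0.52 = 8150 J.
ΔU = nCvΔT = 4.51×27.7×(161−274) = -14100 J.
Q = ΔU + W = -5980 J.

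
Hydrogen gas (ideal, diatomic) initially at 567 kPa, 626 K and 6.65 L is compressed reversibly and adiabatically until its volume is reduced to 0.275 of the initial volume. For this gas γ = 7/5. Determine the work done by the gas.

n = P₁V₁/(RT₁) = 567×6.65/(8.314×626) = 0.724 mol.
Adiabatic: TV^(γ−1) = const ⇒ T₂ = 626×(3.64)^0.400 = 1050 K; PV^γ = const ⇒ P₂ = 3460 kPa.
ΔU = nCvΔT = 0.724×20.8×(1050−626) = 6370 J.
Q = 0 for an adiabatic process, so W = −ΔU = -6370 J.

-6370 J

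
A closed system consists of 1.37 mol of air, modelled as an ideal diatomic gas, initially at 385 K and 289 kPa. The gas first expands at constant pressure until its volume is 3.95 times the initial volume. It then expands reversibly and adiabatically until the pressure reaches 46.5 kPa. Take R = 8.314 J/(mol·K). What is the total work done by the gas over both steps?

30500 J

V₁ = nRT₁/P₁ = 1.37×8.314×385/289 = 15.2 L.
Step 1 — Isobaric: P stays 289 kPa; V/T = const ⇒ T₂ = 1520 K, V₂ = 59.9 L.
W = PΔV = 289×(59.9−15.2) kPa·L = 12900 J.
ΔU = nCvΔT = 1.37×20.8×(1520−385) = 32300 J.
Q = ΔU + W = nCpΔT = 45300 J.
State after step 1: P = 289 kPa, V = 59.9 L, T = 1520 K.
Step 2 — Adiabatic: T₂/T₁ = (P₂/P₁)^((γ−1)/γ) ⇒ T₂ = 1520×(0.161)^0.286 = 902 K; V₂ = 221 L.
ΔU = nCvΔT = 1.37×20.8×(902−1520) = -17600 J.
Q = 0 for an adiabatic process, so W = −ΔU = 17600 J.
Net over both steps: W = 30500 J, Q = 45300 J, ΔU = 14700 J.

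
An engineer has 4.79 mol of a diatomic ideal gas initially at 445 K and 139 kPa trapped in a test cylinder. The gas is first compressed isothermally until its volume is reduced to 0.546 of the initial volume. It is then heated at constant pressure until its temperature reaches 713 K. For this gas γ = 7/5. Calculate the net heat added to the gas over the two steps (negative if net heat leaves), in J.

V₁ = nRT₁/P₁ = 4.79×8.314×445/139 = 127 L.
Step 1 — Isothermal: T stays 445 K; PV = const ⇒ V₂ = 69.6 L, P₂ = 255 kPa.
ΔU = 0 (ideal gas, T constant).
W = nRT ln(V₂/V₁) = 4.79×8.314×445×ln(0.546) = -10700 J.
Q = ΔU + W = -10700 J.
State after step 1: P = 255 kPa, V = 69.6 L, T = 445 K.
Step 2 — Isobaric: P stays 255 kPa; V/T = const ⇒ T₂ = 713 K, V₂ = 112 L.
W = PΔV = 255×(112−69.6) kPa·L = 10700 J.
ΔU = nCvΔT = 4.79×20.8×(713−445) = 26700 J.
Q = ΔU + W = nCpΔT = 37400 J.
Net over both steps: W = -51.2 J, Q = 26600 J, ΔU = 26700 J.

26600 J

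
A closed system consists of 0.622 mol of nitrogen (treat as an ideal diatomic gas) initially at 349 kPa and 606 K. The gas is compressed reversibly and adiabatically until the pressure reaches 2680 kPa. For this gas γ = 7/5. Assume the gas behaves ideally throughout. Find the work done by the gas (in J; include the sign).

V₁ = nRT₁/P₁ = 0.622×8.314×606/349 = 8.98 L.
Adiabatic: T₂/T₁ = (P₂/P₁)^((γ−1)/γ) ⇒ T₂ = 606×(7.68)^0.286 = 1080 K; V₂ = 2.09 L.
ΔU = nCvΔT = 0.622×20.8×(1080−606) = 6190 J.
Q = 0 for an adiabatic process, so W = −ΔU = -6190 J.

-6190 J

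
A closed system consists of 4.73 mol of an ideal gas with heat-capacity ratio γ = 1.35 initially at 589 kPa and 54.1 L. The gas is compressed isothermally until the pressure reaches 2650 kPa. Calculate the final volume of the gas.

12.0 L

T₁ = P₁V₁/(nR) = 589×54.1/(4.73×8.314) = 810 K.
Isothermal: T stays 810 K; PV = const ⇒ V₂ = 12.0 L, P₂ = 2650 kPa.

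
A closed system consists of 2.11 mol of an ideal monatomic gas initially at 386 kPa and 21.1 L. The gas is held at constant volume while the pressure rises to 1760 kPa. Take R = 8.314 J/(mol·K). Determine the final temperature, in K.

T₁ = P₁V₁/(nR) = 386×21.1/(2.11×8.314) = 464 K.
Isochoric: V stays 21.1 L; P/T = const ⇒ T₂ = 2120 K, P₂ = 1760 kPa.

2120 K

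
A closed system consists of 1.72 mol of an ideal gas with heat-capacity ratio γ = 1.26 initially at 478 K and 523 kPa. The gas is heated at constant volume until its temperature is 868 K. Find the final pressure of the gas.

V₁ = nRT₁/P₁ = 1.72×8.314×478/523 = 13.1 L.
Isochoric: V stays 13.1 L; P/T = const ⇒ T₂ = 868 K, P₂ = 950 kPa.

950 kPa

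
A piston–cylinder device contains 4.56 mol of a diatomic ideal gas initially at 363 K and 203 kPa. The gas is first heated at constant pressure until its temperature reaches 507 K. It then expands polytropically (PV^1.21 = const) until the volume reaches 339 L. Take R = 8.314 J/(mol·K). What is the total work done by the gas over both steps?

V₁ = nRT₁/P₁ = 4.56×8.314×363/203 = 67.8 L.
Step 1 — Isobaric: P stays 203 kPa; V/T = const ⇒ T₂ = 507 K, V₂ = 94.7 L.
W = PΔV = 203×(94.7−67.8) kPa·L = 5460 J.
ΔU = nCvΔT = 4.56×20.8×(507−363) = 13600 J.
Q = ΔU + W = nCpΔT = 19100 J.
State after step 1: P = 203 kPa, V = 94.7 L, T = 507 K.
Step 2 — Polytropic n=1.21: T₂ = T₁(V₁/V₂)^(n−1) = 507×(0.279)^0.21 = 388 K; P₂ = P₁(V₁/V₂)^n = 43.4 kPa.
W = (P₁V₁−P₂V₂)/(n−1) = (203×94.7−43.4×339)/0.21 = 21500 J.
ΔU = nCvΔT = 4.56×20.8×(388−507) = -11300 J.
Q = ΔU + W = 10200 J.
Net over both steps: W = 27000 J, Q = 29300 J, ΔU = 2360 J.

27000 J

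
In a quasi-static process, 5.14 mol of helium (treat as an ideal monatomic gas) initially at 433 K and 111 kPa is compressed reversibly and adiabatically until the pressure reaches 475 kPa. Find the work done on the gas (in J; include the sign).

V₁ = nRT₁/P₁ = 5.14×8.314×433/111 = 167 L.
Adiabatic: T₂/T₁ = (P₂/P₁)^((γ−1)/γ) ⇒ T₂ = 433×(4.28)^0.400 = 775 K; V₂ = 69.7 L.
ΔU = nCvΔT = 5.14×12.5×(775−433) = 21900 J.
Q = 0 for an adiabatic process, so W = −ΔU = -21900 J.
Work done on the gas = −W_by = 21900 J.

21900 J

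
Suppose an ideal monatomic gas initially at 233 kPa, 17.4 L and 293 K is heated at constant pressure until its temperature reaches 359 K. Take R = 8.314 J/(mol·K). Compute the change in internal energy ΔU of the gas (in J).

n = P₁V₁/(RT₁) = 233×17.4/(8.314×293) = 1.66 mol.
Isobaric: P stays 233 kPa; V/T = const ⇒ T₂ = 359 K, V₂ = 21.3 L.
For an ideal gas ΔU = nCvΔT with Cv = (3/2)R = 12.5 J/(mol·K).
ΔU = 1.66×12.5×(359−293) = 1370 J.

1370 J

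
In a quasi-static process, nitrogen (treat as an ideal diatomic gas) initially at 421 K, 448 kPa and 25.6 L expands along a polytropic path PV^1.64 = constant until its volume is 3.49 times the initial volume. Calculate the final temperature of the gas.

189 K

Polytropic n=1.64: T₂ = T₁(V₁/V₂)^(n−1) = 421×(0.287)^0.64 = 189 K; P₂ = P₁(V₁/V₂)^n = 57.7 kPa.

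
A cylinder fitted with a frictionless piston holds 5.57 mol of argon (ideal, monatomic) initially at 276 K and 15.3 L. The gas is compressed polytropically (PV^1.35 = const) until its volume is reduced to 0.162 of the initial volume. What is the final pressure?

9750 kPa

P₁ = nRT₁/V₁ = 5.57×8.314×276/15.3 = 835 kPa.
Polytropic n=1.35: T₂ = T₁(V₁/V₂)^(n−1) = 276×(6.17)^0.35 = 522 K; P₂ = P₁(V₁/V₂)^n = 9750 kPa.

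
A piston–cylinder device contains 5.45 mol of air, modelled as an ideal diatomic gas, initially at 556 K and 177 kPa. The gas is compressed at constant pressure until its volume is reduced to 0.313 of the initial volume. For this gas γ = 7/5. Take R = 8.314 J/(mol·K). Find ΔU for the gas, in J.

V₁ = nRT₁/P₁ = 5.45×8.314×556/177 = 142 L.
Isobaric: P stays 177 kPa; V/T = const ⇒ T₂ = 174 K, V₂ = 44.6 L.
For an ideal gas ΔU = nCvΔT with Cv = (5/2)R = 20.8 J/(mol·K).
ΔU = 5.45×20.8×(174−556) = -43300 J.

-43300 J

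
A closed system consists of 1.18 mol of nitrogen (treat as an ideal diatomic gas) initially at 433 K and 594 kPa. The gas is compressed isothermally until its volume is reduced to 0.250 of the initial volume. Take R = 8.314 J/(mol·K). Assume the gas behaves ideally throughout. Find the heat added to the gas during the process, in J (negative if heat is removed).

-5890 J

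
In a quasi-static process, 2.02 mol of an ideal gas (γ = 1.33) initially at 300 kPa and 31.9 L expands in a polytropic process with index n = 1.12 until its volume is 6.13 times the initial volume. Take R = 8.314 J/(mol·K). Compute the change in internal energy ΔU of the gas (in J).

-5670 J

T₁ = P₁V₁/(nR) = 300×31.9/(2.02×8.314) = 570 K.
Polytropic n=1.12: T₂ = T₁(V₁/V₂)^(n−1) = 570×(0.163)^0.12 = 458 K; P₂ = P₁(V₁/V₂)^n = 39.4 kPa.
For an ideal gas ΔU = nCvΔT with Cv = R/(γ−1) = 25.2 J/(mol·K).
ΔU = 2.02×25.2×(458−570) = -5670 J.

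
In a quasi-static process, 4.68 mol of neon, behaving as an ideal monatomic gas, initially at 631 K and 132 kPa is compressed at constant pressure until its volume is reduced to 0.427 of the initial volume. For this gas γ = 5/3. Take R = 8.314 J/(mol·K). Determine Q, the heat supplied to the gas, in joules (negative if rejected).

-35200 J

V₁ = nRT₁/P₁ = 4.68×8.314×631/132 = 186 L.
Isobaric: P stays 132 kPa; V/T = const ⇒ T₂ = 269 K, V₂ = 79.4 L.
W = PΔV = 132×(79.4−186) kPa·L = -14100 J.
ΔU = nCvΔT = 4.68×12.5×(269−631) = -21100 J.
Q = ΔU + W = nCpΔT = -35200 J.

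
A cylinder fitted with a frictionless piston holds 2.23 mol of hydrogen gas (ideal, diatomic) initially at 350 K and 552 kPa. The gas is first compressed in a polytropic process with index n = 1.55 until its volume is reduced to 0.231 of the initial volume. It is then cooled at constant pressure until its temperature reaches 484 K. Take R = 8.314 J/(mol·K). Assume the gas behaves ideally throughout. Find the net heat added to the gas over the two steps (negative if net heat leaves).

-14000 J

V₁ = nRT₁/P₁ = 2.23×8.314×350/552 = 11.8 L.
Step 1 — Polytropic n=1.55: T₂ = T₁(V₁/V₂)^(n−1) = 350×(4.33)^0.55 = 784 K; P₂ = P₁(V₁/V₂)^n = 5350 kPa.
W = (P₁V₁−P₂V₂)/(n−1) = (552×11.8−5350×2.72)/0.55 = -14600 J.
ΔU = nCvΔT = 2.23×20.8×(784−350) = 20100 J.
Q = ΔU + W = 5480 J.
State after step 1: P = 5350 kPa, V = 2.72 L, T = 784 K.
Step 2 — Isobaric: P stays 5350 kPa; V/T = const ⇒ T₂ = 484 K, V₂ = 1.68 L.
W = PΔV = 5350×(1.68−2.72) kPa·L = -5550 J.
ΔU = nCvΔT = 2.23×20.8×(484−784) = -13900 J.
Q = ΔU + W = nCpΔT = -19400 J.
Net over both steps: W = -20200 J, Q = -14000 J, ΔU = 6210 J.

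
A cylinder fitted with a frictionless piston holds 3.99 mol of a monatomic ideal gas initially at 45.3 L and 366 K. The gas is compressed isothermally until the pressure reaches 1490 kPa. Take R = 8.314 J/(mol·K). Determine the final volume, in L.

8.15 L

P₁ = nRT₁/V₁ = 3.99×8.314×366/45.3 = 268 kPa.
Isothermal: T stays 366 K; PV = const ⇒ V₂ = 8.15 L, P₂ = 1490 kPa.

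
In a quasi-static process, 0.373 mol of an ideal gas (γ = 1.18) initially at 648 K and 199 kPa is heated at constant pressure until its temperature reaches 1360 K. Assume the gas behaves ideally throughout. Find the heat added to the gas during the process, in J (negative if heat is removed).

V₁ = nRT₁/P₁ = 0.373×8.314×648/199 = 10.1 L.
Isobaric: P stays 199 kPa; V/T = const ⇒ T₂ = 1360 K, V₂ = 21.2 L.
W = PΔV = 199×(21.2−10.1) kPa·L = 2210 J.
ΔU = nCvΔT = 0.373×46.2×(1360−648) = 12300 J.
Q = ΔU + W = nCpΔT = 14500 J.

14500 J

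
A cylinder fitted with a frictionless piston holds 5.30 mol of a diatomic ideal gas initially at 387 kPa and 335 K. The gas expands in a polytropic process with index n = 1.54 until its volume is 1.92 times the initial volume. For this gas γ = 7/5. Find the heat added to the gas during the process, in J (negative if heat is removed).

-2840 J

V₁ = nRT₁/P₁ = 5.30×8.314×335/387 = 38.1 L.
Polytropic n=1.54: T₂ = T₁(V₁/V₂)^(n−1) = 335×(0.521)^0.54 = 236 K; P₂ = P₁(V₁/V₂)^n = 142 kPa.
W = (P₁V₁−P₂V₂)/(n−1) = (387×38.1−142×73.2)/0.54 = 8120 J.
ΔU = nCvΔT = 5.30×20.8×(236−335) = -11000 J.
Q = ΔU + W = -2840 J.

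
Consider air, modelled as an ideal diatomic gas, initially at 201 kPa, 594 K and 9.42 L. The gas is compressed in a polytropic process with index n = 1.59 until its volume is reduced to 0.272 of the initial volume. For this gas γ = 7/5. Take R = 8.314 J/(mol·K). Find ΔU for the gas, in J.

5470 J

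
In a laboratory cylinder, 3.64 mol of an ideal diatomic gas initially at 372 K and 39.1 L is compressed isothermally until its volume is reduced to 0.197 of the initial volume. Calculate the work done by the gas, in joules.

P₁ = nRT₁/V₁ = 3.64×8.314×372/39.1 = 288 kPa.
Isothermal: T stays 372 K; PV = const ⇒ V₂ = 7.70 L, P₂ = 1460 kPa.
W = nRT ln(V₂/V₁) = 3.64×8.314×372×ln(0.197) = -18300 J.

-18300 J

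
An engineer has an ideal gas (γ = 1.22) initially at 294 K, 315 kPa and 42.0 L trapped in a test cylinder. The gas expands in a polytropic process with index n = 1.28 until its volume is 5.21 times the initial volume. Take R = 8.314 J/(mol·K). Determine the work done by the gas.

17500 J

n = P₁V₁/(RT₁) = 315×42.0/(8.314×294) = 5.41 mol.
Polytropic n=1.28: T₂ = T₁(V₁/V₂)^(n−1) = 294×(0.192)^0.28 = 185 K; P₂ = P₁(V₁/V₂)^n = 38.1 kPa.
W = (P₁V₁−P₂V₂)/(n−1) = (315×42.0−38.1×219)/0.28 = 17500 J.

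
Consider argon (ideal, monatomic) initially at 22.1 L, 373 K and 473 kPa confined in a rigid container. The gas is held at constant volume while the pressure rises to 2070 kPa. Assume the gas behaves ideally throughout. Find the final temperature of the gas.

1630 K

Isochoric: V stays 22.1 L; P/T = const ⇒ T₂ = 1630 K, P₂ = 2070 kPa.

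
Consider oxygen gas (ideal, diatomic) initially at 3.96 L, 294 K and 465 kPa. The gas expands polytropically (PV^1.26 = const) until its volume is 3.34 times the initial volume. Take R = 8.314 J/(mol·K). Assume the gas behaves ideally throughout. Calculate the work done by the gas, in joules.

n = P₁V₁/(RT₁) = 465×3.96/(8.314×294) = 0.753 mol.
Polytropic n=1.26: T₂ = T₁(V₁/V₂)^(n−1) = 294×(0.299)^0.26 = 215 K; P₂ = P₁(V₁/V₂)^n = 102 kPa.
W = (P₁V₁−P₂V₂)/(n−1) = (465×3.96−102×13.2)/0.26 = 1910 J.

1910 J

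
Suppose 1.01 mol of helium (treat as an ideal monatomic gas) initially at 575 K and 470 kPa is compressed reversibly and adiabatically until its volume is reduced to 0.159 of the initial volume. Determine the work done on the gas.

17400 J

V₁ = nRT₁/P₁ = 1.01×8.314×575/470 = 10.3 L.
Adiabatic: TV^(γ−1) = const ⇒ T₂ = 575×(6.29)^0.667 = 1960 K; PV^γ = const ⇒ P₂ = 10100 kPa.
ΔU = nCvΔT = 1.01×12.5×(1960−575) = 17400 J.
Q = 0 for an adiabatic process, so W = −ΔU = -17400 J.
Work done on the gas = −W_by = 17400 J.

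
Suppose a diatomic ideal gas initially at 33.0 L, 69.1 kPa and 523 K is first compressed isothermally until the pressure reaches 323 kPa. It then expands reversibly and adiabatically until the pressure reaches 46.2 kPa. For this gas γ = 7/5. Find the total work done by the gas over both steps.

-1090 J

n = P₁V₁/(RT₁) = 69.1×33.0/(8.314×523) = 0.524 mol.
Step 1 — Isothermal: T stays 523 K; PV = const ⇒ V₂ = 7.06 L, P₂ = 323 kPa.
ΔU = 0 (ideal gas, T constant).
W = nRT ln(V₂/V₁) = 0.524×8.314×523×ln(0.214) = -3520 J.
Q = ΔU + W = -3520 J.
State after step 1: P = 323 kPa, V = 7.06 L, T = 523 K.
Step 2 — Adiabatic: T₂/T₁ = (P₂/P₁)^((γ−1)/γ) ⇒ T₂ = 523×(0.143)^0.286 = 300 K; V₂ = 28.3 L.
ΔU = nCvΔT = 0.524×20.8×(300−523) = -2430 J.
Q = 0 for an adiabatic process, so W = −ΔU = 2430 J.
Net over both steps: W = -1090 J, Q = -3520 J, ΔU = -2430 J.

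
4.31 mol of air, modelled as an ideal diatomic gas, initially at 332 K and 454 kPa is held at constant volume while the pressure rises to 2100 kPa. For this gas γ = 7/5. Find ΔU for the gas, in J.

108000 J

V₁ = nRT₁/P₁ = 4.31×8.314×332/454 = 26.2 L.
Isochoric: V stays 26.2 L; P/T = const ⇒ T₂ = 1540 K, P₂ = 2100 kPa.
For an ideal gas ΔU = nCvΔT with Cv = (5/2)R = 20.8 J/(mol·K).
ΔU = 4.31×20.8×(1540−332) = 108000 J.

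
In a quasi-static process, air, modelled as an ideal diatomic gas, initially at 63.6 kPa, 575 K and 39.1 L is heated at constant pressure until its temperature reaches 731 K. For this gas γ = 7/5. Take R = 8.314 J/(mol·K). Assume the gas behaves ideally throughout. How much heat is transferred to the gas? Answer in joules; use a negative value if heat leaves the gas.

2360 J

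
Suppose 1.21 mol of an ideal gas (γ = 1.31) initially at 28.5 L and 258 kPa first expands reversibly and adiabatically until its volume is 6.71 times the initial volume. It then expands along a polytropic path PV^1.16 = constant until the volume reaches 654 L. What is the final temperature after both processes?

T₁ = P₁V₁/(nR) = 258×28.5/(1.21×8.314) = 731 K.
Step 1 — Adiabatic: TV^(γ−1) = const ⇒ T₂ = 731×(0.149)^0.310 = 405 K; PV^γ = const ⇒ P₂ = 21.3 kPa.
ΔU = nCvΔT = 1.21×26.8×(405−731) = -10600 J.
Q = 0 for an adiabatic process, so W = −ΔU = 10600 J.
State after step 1: P = 21.3 kPa, V = 191 L, T = 405 K.
Step 2 — Polytropic n=1.16: T₂ = T₁(V₁/V₂)^(n−1) = 405×(0.292)^0.16 = 333 K; P₂ = P₁(V₁/V₂)^n = 5.12 kPa.
W = (P₁V₁−P₂V₂)/(n−1) = (21.3×191−5.12×654)/0.16 = 4550 J.
ΔU = nCvΔT = 1.21×26.8×(333−405) = -2350 J.
Q = ΔU + W = 2200 J.
Net over both steps: W = 15100 J, Q = 2200 J, ΔU = -12900 J.

333 K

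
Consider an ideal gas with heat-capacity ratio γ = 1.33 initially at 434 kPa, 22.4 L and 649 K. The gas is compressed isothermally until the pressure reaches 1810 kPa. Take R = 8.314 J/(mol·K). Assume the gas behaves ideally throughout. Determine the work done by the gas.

-13900 J

n = P₁V₁/(RT₁) = 434×22.4/(8.314×649) = 1.80 mol.
Isothermal: T stays 649 K; PV = const ⇒ V₂ = 5.37 L, P₂ = 1810 kPa.
W = nRT ln(V₂/V₁) = 1.80×8.314×649×ln(0.240) = -13900 J.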